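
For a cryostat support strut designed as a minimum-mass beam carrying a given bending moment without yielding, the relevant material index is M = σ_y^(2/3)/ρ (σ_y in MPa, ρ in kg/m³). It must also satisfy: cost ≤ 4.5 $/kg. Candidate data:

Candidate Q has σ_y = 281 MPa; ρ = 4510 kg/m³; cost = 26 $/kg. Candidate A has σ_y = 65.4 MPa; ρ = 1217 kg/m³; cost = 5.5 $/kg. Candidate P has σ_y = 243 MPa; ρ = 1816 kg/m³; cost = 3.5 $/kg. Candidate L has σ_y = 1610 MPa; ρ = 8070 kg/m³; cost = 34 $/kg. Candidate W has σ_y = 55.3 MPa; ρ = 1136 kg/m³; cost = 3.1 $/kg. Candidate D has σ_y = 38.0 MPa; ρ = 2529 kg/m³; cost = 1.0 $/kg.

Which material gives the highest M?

candidate P

Screen on constraints: cost ≤ 4.5 $/kg. Survivors: candidate P, candidate W, candidate D.
Computing M directly (units already consistent):
  candidate P: M = 21.4×10⁻³
  candidate W: M = 12.8×10⁻³
  candidate D: M = 4.47×10⁻³
Highest index: candidate P.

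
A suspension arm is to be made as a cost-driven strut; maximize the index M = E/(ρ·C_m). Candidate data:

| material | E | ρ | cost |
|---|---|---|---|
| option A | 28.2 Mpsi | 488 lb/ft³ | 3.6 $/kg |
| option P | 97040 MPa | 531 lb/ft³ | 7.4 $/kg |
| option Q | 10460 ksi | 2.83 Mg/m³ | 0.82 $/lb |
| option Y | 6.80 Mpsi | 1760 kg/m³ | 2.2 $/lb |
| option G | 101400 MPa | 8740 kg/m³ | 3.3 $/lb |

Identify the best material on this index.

option Q

In SI units:
  option A: E = 194.4 GPa, ρ = 7817 kg/m³, cost = 3.600 $/kg
  option P: E = 97.04 GPa, ρ = 8506 kg/m³, cost = 7.400 $/kg
  option Q: E = 72.12 GPa, ρ = 2830 kg/m³, cost = 1.808 $/kg
  option Y: E = 46.88 GPa, ρ = 1760 kg/m³, cost = 4.850 $/kg
  option G: E = 101.4 GPa, ρ = 8740 kg/m³, cost = 7.275 $/kg
  option Q: M = 14.1 MN·m per $
  option A: M = 6.91 MN·m per $
  option Y: M = 5.49 MN·m per $
  option G: M = 1.59 MN·m per $
  option P: M = 1.54 MN·m per $
Option Q has the largest M.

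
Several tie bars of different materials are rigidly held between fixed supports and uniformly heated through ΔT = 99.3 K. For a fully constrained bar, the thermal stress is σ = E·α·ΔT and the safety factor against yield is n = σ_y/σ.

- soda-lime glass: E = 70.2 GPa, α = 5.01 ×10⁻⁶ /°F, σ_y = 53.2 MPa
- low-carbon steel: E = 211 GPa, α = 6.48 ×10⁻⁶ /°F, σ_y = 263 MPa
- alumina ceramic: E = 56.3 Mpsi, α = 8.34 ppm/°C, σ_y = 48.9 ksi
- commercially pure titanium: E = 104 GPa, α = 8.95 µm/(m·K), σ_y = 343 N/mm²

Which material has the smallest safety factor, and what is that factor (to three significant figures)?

Converting E to GPa, α to ×10⁻⁶/K, σ_y to MPa, then σ and n for each:
  soda-lime glass: E = 70.20, α = 9.02, σ_y = 53.20 → σ = 62.9 MPa, n = 0.846
  low-carbon steel: E = 211.0, α = 11.7, σ_y = 263.0 → σ = 244 MPa, n = 1.08
  alumina ceramic: E = 388.2, α = 8.34, σ_y = 337.2 → σ = 321 MPa, n = 1.05
  commercially pure titanium: E = 104.0, α = 8.95, σ_y = 343.0 → σ = 92.4 MPa, n = 3.71
Soda-lime glass has the lowest safety factor, n = 0.846.

soda-lime glass, n = 0.846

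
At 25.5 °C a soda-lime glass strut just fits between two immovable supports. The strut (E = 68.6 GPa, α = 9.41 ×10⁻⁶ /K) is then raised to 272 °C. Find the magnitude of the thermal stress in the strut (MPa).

ΔT = 246.5 K. Constrained thermal stress σ = E·α·ΔT = 68.60×10³ MPa × 9.41×10⁻⁶ × 246.5 = 159 MPa (compressive).

159 MPa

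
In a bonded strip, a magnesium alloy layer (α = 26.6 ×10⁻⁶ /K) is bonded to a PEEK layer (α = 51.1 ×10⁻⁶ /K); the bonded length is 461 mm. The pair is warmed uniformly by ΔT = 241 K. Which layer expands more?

α(magnesium alloy) = 26.6×10⁻⁶/K vs α(PEEK) = 51.1×10⁻⁶/K.
Higher α expands more for the same ΔT: PEEK.

PEEK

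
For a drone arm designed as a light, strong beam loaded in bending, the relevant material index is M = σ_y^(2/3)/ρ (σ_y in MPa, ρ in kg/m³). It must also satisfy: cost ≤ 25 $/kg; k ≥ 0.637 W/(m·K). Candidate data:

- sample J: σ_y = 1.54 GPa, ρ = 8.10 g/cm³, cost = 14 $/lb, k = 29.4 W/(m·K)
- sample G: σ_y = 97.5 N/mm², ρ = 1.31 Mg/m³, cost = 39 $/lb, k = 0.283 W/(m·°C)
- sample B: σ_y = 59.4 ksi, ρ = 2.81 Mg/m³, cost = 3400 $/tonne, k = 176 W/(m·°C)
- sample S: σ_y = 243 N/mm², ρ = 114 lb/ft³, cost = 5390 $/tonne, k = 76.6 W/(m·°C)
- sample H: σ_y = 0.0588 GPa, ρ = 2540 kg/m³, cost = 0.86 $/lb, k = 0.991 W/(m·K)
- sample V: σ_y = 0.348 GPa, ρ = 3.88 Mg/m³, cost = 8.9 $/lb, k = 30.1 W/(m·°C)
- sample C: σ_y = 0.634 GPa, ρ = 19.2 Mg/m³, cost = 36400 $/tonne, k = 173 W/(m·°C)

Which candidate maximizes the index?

sample S

Screen on constraints: cost ≤ 25 $/kg; k ≥ 0.637 W/(m·K). Survivors: sample B, sample S, sample H, sample V.
In SI units:
  sample B: σ_y = 409.5 MPa, ρ = 2810 kg/m³
  sample S: σ_y = 243.0 MPa, ρ = 1826 kg/m³
  sample H: σ_y = 58.80 MPa, ρ = 2540 kg/m³
  sample V: σ_y = 348.0 MPa, ρ = 3880 kg/m³
  sample S: M = 21.3×10⁻³
  sample B: M = 19.6×10⁻³
  sample V: M = 12.8×10⁻³
  sample H: M = 5.95×10⁻³
The maximum is for sample S.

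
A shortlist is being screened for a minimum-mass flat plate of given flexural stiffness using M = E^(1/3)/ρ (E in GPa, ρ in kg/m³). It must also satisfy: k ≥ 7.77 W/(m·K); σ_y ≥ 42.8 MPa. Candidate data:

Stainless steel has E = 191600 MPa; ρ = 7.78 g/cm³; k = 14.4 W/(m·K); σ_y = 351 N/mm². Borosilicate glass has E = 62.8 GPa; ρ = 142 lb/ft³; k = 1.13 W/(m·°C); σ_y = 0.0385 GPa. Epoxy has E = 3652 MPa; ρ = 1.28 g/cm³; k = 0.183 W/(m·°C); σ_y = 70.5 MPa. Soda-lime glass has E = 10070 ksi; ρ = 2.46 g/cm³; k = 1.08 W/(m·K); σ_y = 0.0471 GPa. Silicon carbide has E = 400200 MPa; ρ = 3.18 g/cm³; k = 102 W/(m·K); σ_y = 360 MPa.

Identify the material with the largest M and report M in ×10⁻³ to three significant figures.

silicon carbide, M = 2.32×10⁻³

Screen on constraints: k ≥ 7.77 W/(m·K); σ_y ≥ 42.8 MPa. Survivors: stainless steel, silicon carbide.
Putting every candidate on a common basis:
  stainless steel: E = 191.6 GPa, ρ = 7780 kg/m³
  silicon carbide: E = 400.2 GPa, ρ = 3180 kg/m³
  silicon carbide: M = 2.32×10⁻³
  stainless steel: M = 0.741×10⁻³
The maximum is for silicon carbide.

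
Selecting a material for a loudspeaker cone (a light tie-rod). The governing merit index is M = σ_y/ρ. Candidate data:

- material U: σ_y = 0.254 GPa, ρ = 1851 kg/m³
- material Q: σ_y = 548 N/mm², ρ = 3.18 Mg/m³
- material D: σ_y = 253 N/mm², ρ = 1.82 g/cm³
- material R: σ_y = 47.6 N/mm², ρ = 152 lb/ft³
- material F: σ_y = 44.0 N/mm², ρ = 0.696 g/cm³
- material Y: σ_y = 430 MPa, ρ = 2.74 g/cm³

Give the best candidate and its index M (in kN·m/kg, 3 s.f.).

material Q, M = 172 kN·m/kg

Putting every candidate on a common basis:
  material U: σ_y = 254.0 MPa, ρ = 1851 kg/m³
  material Q: σ_y = 548.0 MPa, ρ = 3180 kg/m³
  material D: σ_y = 253.0 MPa, ρ = 1820 kg/m³
  material R: σ_y = 47.60 MPa, ρ = 2435 kg/m³
  material F: σ_y = 44.00 MPa, ρ = 696.0 kg/m³
  material Y: σ_y = 430.0 MPa, ρ = 2740 kg/m³
  material Q: M = 172 kN·m/kg
  material Y: M = 157 kN·m/kg
  material D: M = 139 kN·m/kg
  material U: M = 137 kN·m/kg
  material F: M = 63.2 kN·m/kg
  material R: M = 19.5 kN·m/kg
Highest index: material Q.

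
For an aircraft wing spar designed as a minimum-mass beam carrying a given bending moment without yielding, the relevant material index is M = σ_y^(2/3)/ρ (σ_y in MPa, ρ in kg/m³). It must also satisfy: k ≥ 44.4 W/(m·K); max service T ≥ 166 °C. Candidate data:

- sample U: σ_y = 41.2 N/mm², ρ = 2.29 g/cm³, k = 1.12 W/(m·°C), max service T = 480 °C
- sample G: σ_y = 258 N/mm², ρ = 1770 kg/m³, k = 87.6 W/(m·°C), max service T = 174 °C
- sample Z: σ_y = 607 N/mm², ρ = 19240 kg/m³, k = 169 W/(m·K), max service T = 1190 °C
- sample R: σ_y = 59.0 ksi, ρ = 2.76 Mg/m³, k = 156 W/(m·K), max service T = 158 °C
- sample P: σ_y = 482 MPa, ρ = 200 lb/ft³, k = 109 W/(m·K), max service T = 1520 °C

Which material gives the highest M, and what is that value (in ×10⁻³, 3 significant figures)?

sample G, M = 22.9×10⁻³

Screen on constraints: k ≥ 44.4 W/(m·K); max service T ≥ 166 °C. Survivors: sample G, sample Z, sample P.
After converting to SI:
  sample G: σ_y = 258.0 MPa, ρ = 1770 kg/m³
  sample Z: σ_y = 607.0 MPa, ρ = 19240 kg/m³
  sample P: σ_y = 482.0 MPa, ρ = 3204 kg/m³
  sample G: M = 22.9×10⁻³
  sample P: M = 19.2×10⁻³
  sample Z: M = 3.73×10⁻³
Sample G has the largest M.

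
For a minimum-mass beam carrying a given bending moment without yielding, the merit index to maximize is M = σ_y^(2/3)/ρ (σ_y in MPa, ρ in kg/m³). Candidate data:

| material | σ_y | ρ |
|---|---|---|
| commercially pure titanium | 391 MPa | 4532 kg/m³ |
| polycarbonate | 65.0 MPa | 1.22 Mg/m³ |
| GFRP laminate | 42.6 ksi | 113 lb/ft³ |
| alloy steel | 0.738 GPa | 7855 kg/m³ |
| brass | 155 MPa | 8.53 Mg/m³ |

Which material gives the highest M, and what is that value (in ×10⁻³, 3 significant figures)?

GFRP laminate, M = 24.4×10⁻³

Putting every candidate on a common basis:
  commercially pure titanium: σ_y = 391.0 MPa, ρ = 4532 kg/m³
  polycarbonate: σ_y = 65.00 MPa, ρ = 1220 kg/m³
  GFRP laminate: σ_y = 293.7 MPa, ρ = 1810 kg/m³
  alloy steel: σ_y = 738.0 MPa, ρ = 7855 kg/m³
  brass: σ_y = 155.0 MPa, ρ = 8530 kg/m³
  GFRP laminate: M = 24.4×10⁻³
  polycarbonate: M = 13.3×10⁻³
  commercially pure titanium: M = 11.8×10⁻³
  alloy steel: M = 10.4×10⁻³
  brass: M = 3.38×10⁻³
The maximum is for GFRP laminate.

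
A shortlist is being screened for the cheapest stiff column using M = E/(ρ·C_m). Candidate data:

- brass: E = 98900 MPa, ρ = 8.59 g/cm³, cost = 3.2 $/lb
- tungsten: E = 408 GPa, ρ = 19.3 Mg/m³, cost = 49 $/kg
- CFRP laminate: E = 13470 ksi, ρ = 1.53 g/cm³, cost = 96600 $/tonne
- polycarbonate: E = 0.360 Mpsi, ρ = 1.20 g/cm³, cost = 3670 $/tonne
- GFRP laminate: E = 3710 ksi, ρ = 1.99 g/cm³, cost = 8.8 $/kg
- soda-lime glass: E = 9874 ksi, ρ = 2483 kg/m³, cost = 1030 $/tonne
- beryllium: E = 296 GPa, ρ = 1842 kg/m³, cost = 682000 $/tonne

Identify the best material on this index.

soda-lime glass

Normalizing units and computing the index:
  brass: E = 98.90 GPa, ρ = 8590 kg/m³, cost = 7.055 $/kg
  tungsten: E = 408.0 GPa, ρ = 19300 kg/m³, cost = 49.00 $/kg
  CFRP laminate: E = 92.87 GPa, ρ = 1530 kg/m³, cost = 96.60 $/kg
  polycarbonate: E = 2.482 GPa, ρ = 1200 kg/m³, cost = 3.670 $/kg
  GFRP laminate: E = 25.58 GPa, ρ = 1990 kg/m³, cost = 8.800 $/kg
  soda-lime glass: E = 68.08 GPa, ρ = 2483 kg/m³, cost = 1.030 $/kg
  beryllium: E = 296.0 GPa, ρ = 1842 kg/m³, cost = 682.0 $/kg
  soda-lime glass: M = 26.6 MN·m per $
  brass: M = 1.63 MN·m per $
  GFRP laminate: M = 1.46 MN·m per $
  CFRP laminate: M = 0.628 MN·m per $
  polycarbonate: M = 0.564 MN·m per $
  tungsten: M = 0.431 MN·m per $
  beryllium: M = 0.236 MN·m per $
Highest index: soda-lime glass.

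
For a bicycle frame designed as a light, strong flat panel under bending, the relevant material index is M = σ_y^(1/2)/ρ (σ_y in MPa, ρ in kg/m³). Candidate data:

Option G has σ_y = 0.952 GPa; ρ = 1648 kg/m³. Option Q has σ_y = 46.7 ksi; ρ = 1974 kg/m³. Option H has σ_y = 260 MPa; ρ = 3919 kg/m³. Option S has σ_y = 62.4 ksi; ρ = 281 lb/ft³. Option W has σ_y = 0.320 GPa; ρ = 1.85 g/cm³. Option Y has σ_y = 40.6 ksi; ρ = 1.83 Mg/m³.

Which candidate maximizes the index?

option G

In SI units:
  option G: σ_y = 952.0 MPa, ρ = 1648 kg/m³
  option Q: σ_y = 322.0 MPa, ρ = 1974 kg/m³
  option H: σ_y = 260.0 MPa, ρ = 3919 kg/m³
  option S: σ_y = 430.2 MPa, ρ = 4501 kg/m³
  option W: σ_y = 320.0 MPa, ρ = 1850 kg/m³
  option Y: σ_y = 279.9 MPa, ρ = 1830 kg/m³
  option G: M = 18.7×10⁻³
  option W: M = 9.67×10⁻³
  option Y: M = 9.14×10⁻³
  option Q: M = 9.09×10⁻³
  option S: M = 4.61×10⁻³
  option H: M = 4.11×10⁻³
Option G ranks first.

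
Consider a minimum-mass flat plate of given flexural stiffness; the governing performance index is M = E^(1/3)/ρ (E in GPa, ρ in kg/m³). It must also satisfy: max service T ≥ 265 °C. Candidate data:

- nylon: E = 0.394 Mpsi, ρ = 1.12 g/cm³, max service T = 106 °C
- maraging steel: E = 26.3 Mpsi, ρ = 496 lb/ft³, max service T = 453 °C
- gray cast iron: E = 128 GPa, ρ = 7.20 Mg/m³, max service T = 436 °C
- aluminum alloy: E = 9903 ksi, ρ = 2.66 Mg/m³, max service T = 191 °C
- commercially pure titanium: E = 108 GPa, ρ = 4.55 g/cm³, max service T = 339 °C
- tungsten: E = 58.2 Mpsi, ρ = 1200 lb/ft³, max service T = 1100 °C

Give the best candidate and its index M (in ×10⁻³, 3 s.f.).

Screen on constraints: max service T ≥ 265 °C. Survivors: maraging steel, gray cast iron, commercially pure titanium, tungsten.
Putting every candidate on a common basis:
  maraging steel: E = 181.3 GPa, ρ = 7945 kg/m³
  gray cast iron: E = 128.0 GPa, ρ = 7200 kg/m³
  commercially pure titanium: E = 108.0 GPa, ρ = 4550 kg/m³
  tungsten: E = 401.3 GPa, ρ = 19220 kg/m³
  commercially pure titanium: M = 1.05×10⁻³
  maraging steel: M = 0.712×10⁻³
  gray cast iron: M = 0.700×10⁻³
  tungsten: M = 0.384×10⁻³
The maximum is for commercially pure titanium.

commercially pure titanium, M = 1.05×10⁻³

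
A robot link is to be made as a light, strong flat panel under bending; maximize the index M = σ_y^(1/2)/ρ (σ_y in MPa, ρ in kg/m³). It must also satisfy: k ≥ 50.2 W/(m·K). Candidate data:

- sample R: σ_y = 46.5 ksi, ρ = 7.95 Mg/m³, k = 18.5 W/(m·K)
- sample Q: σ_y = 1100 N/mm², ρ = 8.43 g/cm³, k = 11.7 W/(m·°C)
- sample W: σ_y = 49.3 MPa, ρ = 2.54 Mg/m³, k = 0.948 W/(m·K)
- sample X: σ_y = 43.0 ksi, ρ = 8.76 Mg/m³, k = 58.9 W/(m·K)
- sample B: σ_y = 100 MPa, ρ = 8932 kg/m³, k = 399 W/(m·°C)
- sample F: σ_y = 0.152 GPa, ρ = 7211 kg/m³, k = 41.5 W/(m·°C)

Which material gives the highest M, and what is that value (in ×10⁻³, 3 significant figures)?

sample X, M = 1.97×10⁻³

Screen on constraints: k ≥ 50.2 W/(m·K). Survivors: sample X, sample B.
In SI units:
  sample X: σ_y = 296.5 MPa, ρ = 8760 kg/m³
  sample B: σ_y = 100.0 MPa, ρ = 8932 kg/m³
  sample X: M = 1.97×10⁻³
  sample B: M = 1.12×10⁻³
Highest index: sample X.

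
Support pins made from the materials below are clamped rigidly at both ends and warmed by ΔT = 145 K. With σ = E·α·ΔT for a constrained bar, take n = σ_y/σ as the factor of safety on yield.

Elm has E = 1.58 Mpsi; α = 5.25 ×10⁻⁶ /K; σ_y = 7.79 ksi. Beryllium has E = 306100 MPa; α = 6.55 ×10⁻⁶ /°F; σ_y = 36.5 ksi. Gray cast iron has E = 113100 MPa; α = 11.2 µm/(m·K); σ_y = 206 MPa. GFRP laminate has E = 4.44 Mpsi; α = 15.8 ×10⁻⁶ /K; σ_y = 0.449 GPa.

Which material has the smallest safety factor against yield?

With everything in SI (GPa, ×10⁻⁶/K, MPa):
  elm: E = 10.89, α = 5.25, σ_y = 53.71 → σ = 8.29 MPa, n = 6.48
  beryllium: E = 306.1, α = 11.8, σ_y = 251.7 → σ = 523 MPa, n = 0.481
  gray cast iron: E = 113.1, α = 11.2, σ_y = 206.0 → σ = 184 MPa, n = 1.12
  GFRP laminate: E = 30.61, α = 15.8, σ_y = 449.0 → σ = 70.1 MPa, n = 6.40
Beryllium has the lowest safety factor, n = 0.481.

beryllium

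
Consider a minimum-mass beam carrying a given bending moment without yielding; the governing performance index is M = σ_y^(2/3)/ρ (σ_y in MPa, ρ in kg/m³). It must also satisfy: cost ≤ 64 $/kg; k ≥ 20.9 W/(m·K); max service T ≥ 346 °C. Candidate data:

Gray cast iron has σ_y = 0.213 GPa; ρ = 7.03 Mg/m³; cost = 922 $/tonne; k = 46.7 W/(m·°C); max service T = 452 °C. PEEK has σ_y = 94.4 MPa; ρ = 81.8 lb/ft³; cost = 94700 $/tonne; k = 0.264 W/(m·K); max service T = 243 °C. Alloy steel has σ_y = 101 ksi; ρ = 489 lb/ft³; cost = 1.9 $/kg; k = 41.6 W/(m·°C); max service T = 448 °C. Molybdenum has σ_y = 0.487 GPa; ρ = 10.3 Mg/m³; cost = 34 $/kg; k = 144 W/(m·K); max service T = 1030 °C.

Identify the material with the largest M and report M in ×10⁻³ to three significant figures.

alloy steel, M = 10.0×10⁻³

Screen on constraints: cost ≤ 64 $/kg; k ≥ 20.9 W/(m·K); max service T ≥ 346 °C. Survivors: gray cast iron, alloy steel, molybdenum.
Normalizing units and computing the index:
  gray cast iron: σ_y = 213.0 MPa, ρ = 7030 kg/m³
  alloy steel: σ_y = 696.4 MPa, ρ = 7833 kg/m³
  molybdenum: σ_y = 487.0 MPa, ρ = 10300 kg/m³
  alloy steel: M = 10.0×10⁻³
  molybdenum: M = 6.01×10⁻³
  gray cast iron: M = 5.07×10⁻³
Highest index: alloy steel.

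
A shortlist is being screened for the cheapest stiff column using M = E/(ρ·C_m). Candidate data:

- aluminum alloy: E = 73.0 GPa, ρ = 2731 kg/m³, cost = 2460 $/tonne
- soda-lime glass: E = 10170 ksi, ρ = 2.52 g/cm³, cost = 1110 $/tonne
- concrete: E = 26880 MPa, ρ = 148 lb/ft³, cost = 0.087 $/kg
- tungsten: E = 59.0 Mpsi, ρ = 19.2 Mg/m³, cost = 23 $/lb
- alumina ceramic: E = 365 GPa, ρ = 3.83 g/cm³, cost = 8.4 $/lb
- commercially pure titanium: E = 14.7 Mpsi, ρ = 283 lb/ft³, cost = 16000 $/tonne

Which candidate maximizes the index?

concrete

Normalizing units and computing the index:
  aluminum alloy: E = 73.00 GPa, ρ = 2731 kg/m³, cost = 2.460 $/kg
  soda-lime glass: E = 70.12 GPa, ρ = 2520 kg/m³, cost = 1.110 $/kg
  concrete: E = 26.88 GPa, ρ = 2371 kg/m³, cost = 0.08700 $/kg
  tungsten: E = 406.8 GPa, ρ = 19200 kg/m³, cost = 50.71 $/kg
  alumina ceramic: E = 365.0 GPa, ρ = 3830 kg/m³, cost = 18.52 $/kg
  commercially pure titanium: E = 101.4 GPa, ρ = 4533 kg/m³, cost = 16.00 $/kg
  concrete: M = 130 MN·m per $
  soda-lime glass: M = 25.1 MN·m per $
  aluminum alloy: M = 10.9 MN·m per $
  alumina ceramic: M = 5.15 MN·m per $
  commercially pure titanium: M = 1.40 MN·m per $
  tungsten: M = 0.418 MN·m per $
Concrete has the largest M.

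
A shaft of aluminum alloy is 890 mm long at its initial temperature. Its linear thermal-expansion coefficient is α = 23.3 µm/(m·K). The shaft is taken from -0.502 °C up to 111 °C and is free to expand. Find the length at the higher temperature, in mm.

892.31 mm

ΔT = 111 − (-0.502) = 111.5 K.
ΔL = α·L₀·ΔT = 23.3×10⁻⁶ × 890 mm × 111.5 K = 2.31 mm.
L = L₀ + ΔL = 890 + 2.31 = 892.31 mm.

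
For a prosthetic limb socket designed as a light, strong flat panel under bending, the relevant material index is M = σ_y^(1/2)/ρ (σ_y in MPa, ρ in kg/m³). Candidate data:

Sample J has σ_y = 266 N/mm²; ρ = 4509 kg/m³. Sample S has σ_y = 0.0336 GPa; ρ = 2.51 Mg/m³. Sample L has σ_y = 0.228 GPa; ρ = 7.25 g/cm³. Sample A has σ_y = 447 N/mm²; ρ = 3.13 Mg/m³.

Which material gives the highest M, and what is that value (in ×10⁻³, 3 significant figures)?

sample A, M = 6.75×10⁻³

After converting to SI:
  sample J: σ_y = 266.0 MPa, ρ = 4509 kg/m³
  sample S: σ_y = 33.60 MPa, ρ = 2510 kg/m³
  sample L: σ_y = 228.0 MPa, ρ = 7250 kg/m³
  sample A: σ_y = 447.0 MPa, ρ = 3130 kg/m³
  sample A: M = 6.75×10⁻³
  sample J: M = 3.62×10⁻³
  sample S: M = 2.31×10⁻³
  sample L: M = 2.08×10⁻³
Sample A has the largest M.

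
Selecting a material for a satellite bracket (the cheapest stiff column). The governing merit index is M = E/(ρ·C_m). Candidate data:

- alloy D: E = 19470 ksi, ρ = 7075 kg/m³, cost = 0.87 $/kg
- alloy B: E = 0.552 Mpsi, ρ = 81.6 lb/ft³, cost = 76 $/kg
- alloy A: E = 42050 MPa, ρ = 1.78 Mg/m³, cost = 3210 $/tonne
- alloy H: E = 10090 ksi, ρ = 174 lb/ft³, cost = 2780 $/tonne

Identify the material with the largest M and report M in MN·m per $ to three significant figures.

alloy D, M = 21.8 MN·m per $

After converting to SI:
  alloy D: E = 134.2 GPa, ρ = 7075 kg/m³, cost = 0.8700 $/kg
  alloy B: E = 3.806 GPa, ρ = 1307 kg/m³, cost = 76.00 $/kg
  alloy A: E = 42.05 GPa, ρ = 1780 kg/m³, cost = 3.210 $/kg
  alloy H: E = 69.57 GPa, ρ = 2787 kg/m³, cost = 2.780 $/kg
  alloy D: M = 21.8 MN·m per $
  alloy H: M = 8.98 MN·m per $
  alloy A: M = 7.36 MN·m per $
  alloy B: M = 0.0383 MN·m per $
Highest index: alloy D.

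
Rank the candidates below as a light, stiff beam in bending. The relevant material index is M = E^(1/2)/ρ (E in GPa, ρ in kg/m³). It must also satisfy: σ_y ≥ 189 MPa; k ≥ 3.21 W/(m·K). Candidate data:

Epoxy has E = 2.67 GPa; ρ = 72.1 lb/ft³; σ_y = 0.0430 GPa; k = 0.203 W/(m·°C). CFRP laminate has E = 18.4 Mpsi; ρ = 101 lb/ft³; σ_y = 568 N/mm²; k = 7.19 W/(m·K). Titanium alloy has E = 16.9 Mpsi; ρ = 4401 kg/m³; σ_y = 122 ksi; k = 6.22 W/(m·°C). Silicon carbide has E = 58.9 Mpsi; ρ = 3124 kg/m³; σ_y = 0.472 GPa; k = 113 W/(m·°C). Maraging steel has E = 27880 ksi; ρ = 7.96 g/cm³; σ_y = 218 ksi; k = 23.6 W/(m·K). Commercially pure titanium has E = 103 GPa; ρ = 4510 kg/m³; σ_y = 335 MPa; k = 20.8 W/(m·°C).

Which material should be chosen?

Screen on constraints: σ_y ≥ 189 MPa; k ≥ 3.21 W/(m·K). Survivors: CFRP laminate, titanium alloy, silicon carbide, maraging steel, commercially pure titanium.
After converting to SI:
  CFRP laminate: E = 126.9 GPa, ρ = 1618 kg/m³
  titanium alloy: E = 116.5 GPa, ρ = 4401 kg/m³
  silicon carbide: E = 406.1 GPa, ρ = 3124 kg/m³
  maraging steel: E = 192.2 GPa, ρ = 7960 kg/m³
  commercially pure titanium: E = 103.0 GPa, ρ = 4510 kg/m³
  CFRP laminate: M = 6.96×10⁻³
  silicon carbide: M = 6.45×10⁻³
  titanium alloy: M = 2.45×10⁻³
  commercially pure titanium: M = 2.25×10⁻³
  maraging steel: M = 1.74×10⁻³
CFRP laminate has the largest M.

CFRP laminate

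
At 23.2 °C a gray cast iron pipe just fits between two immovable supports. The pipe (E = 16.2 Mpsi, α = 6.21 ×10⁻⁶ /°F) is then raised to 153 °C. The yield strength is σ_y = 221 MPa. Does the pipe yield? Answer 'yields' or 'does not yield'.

does not yield

E = 16.2 Mpsi = 111.7 GPa.
α = 6.21×10⁻⁶/°F × 9/5 = 11.2×10⁻⁶/K.
ΔT = 129.8 K. Constrained thermal stress σ = E·α·ΔT = 111.7×10³ MPa × 11.2×10⁻⁶ × 129.8 = 162 MPa (compressive).
Compare to σ_y = 221 MPa: σ < σ_y, so it does not yield.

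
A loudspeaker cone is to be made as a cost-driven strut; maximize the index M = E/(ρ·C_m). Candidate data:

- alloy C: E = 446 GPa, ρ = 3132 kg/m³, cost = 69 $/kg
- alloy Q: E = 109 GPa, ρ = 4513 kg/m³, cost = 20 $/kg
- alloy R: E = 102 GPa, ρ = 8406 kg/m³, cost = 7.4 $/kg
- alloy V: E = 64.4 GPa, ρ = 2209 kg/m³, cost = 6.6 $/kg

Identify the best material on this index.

alloy V

Evaluate M for each candidate:
  alloy V: M = 4.42 MN·m per $
  alloy C: M = 2.06 MN·m per $
  alloy R: M = 1.64 MN·m per $
  alloy Q: M = 1.21 MN·m per $
Alloy V has the largest M.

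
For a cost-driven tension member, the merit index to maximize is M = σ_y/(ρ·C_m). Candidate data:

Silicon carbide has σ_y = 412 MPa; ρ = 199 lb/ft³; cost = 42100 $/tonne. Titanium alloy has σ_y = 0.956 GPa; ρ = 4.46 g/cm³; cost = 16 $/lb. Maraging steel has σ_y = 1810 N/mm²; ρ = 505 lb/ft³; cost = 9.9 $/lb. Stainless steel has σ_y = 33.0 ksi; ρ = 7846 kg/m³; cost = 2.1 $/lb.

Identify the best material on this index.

maraging steel

Putting every candidate on a common basis:
  silicon carbide: σ_y = 412.0 MPa, ρ = 3188 kg/m³, cost = 42.10 $/kg
  titanium alloy: σ_y = 956.0 MPa, ρ = 4460 kg/m³, cost = 35.27 $/kg
  maraging steel: σ_y = 1810 MPa, ρ = 8089 kg/m³, cost = 21.83 $/kg
  stainless steel: σ_y = 227.5 MPa, ρ = 7846 kg/m³, cost = 4.630 $/kg
  maraging steel: M = 10.3 kN·m per $
  stainless steel: M = 6.26 kN·m per $
  titanium alloy: M = 6.08 kN·m per $
  silicon carbide: M = 3.07 kN·m per $
Maraging steel ranks first.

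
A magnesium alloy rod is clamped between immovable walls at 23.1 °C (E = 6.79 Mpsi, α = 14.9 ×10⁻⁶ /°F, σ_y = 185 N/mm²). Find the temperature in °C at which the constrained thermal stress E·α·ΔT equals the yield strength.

170 °C

E = 6.79 Mpsi = 46.82 GPa.
α = 14.9×10⁻⁶/°F × 9/5 = 26.8×10⁻⁶/K.
σ_y = 185 N/mm² = 185.0 MPa.
E·α·ΔT = 185.0 MPa ⇒ ΔT = 185.0 / (46.82×10³ × 26.8×10⁻⁶) = 147.3 K.
T = 23.1 + 147.3 = 170.4 °C.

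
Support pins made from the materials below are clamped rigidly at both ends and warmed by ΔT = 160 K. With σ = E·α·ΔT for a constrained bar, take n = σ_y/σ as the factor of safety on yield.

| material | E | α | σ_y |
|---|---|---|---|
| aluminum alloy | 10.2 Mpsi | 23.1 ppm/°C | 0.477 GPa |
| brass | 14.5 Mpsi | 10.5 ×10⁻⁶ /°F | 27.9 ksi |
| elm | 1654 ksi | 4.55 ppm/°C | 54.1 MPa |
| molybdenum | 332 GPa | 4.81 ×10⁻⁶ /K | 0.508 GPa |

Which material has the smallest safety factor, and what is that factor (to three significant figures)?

Converting E to GPa, α to ×10⁻⁶/K, σ_y to MPa, then σ and n for each:
  aluminum alloy: E = 70.33, α = 23.1, σ_y = 477.0 → σ = 260 MPa, n = 1.84
  brass: E = 99.97, α = 18.9, σ_y = 192.4 → σ = 302 MPa, n = 0.636
  elm: E = 11.40, α = 4.55, σ_y = 54.10 → σ = 8.30 MPa, n = 6.52
  molybdenum: E = 332.0, α = 4.81, σ_y = 508.0 → σ = 256 MPa, n = 1.99
Smallest n: brass with n = 0.636.

brass, n = 0.636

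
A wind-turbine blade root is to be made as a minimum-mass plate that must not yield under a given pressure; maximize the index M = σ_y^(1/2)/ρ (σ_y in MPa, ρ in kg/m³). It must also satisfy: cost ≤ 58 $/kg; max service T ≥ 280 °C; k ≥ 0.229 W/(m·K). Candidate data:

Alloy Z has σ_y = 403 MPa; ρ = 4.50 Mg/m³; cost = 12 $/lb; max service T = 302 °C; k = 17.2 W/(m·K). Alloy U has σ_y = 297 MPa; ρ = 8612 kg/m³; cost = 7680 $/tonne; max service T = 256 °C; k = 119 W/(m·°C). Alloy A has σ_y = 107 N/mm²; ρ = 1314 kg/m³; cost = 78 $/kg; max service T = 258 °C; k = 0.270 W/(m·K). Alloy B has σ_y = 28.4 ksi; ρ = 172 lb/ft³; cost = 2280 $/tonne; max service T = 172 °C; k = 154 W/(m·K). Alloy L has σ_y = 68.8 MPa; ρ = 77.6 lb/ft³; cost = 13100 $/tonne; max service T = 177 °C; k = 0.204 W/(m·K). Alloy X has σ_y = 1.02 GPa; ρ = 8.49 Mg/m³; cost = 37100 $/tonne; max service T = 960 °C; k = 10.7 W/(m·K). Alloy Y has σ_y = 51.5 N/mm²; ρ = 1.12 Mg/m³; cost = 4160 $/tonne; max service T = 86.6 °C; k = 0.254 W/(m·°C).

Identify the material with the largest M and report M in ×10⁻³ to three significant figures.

alloy Z, M = 4.46×10⁻³

Screen on constraints: cost ≤ 58 $/kg; max service T ≥ 280 °C; k ≥ 0.229 W/(m·K). Survivors: alloy Z, alloy X.
Putting every candidate on a common basis:
  alloy Z: σ_y = 403.0 MPa, ρ = 4500 kg/m³
  alloy X: σ_y = 1020 MPa, ρ = 8490 kg/m³
  alloy Z: M = 4.46×10⁻³
  alloy X: M = 3.76×10⁻³
Alloy Z ranks first.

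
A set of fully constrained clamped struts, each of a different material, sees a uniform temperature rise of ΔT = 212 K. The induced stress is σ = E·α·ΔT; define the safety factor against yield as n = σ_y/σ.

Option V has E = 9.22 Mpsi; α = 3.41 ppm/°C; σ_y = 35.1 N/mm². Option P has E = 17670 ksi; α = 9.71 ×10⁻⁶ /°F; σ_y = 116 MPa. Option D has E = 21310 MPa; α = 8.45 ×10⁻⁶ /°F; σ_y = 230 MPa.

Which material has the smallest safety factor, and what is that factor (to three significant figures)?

In consistent units (E in GPa, α in ×10⁻⁶/K, σ_y in MPa):
  option V: E = 63.57, α = 3.41, σ_y = 35.10 → σ = 46.0 MPa, n = 0.764
  option P: E = 121.8, α = 17.5, σ_y = 116.0 → σ = 451 MPa, n = 0.257
  option D: E = 21.31, α = 15.2, σ_y = 230.0 → σ = 68.7 MPa, n = 3.35
Option P has the lowest safety factor, n = 0.257.

option P, n = 0.257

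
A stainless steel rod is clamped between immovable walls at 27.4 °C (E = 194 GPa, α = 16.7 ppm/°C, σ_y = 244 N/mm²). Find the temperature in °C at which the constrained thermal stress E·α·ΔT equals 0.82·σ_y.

89.2 °C

σ_y = 244 N/mm² = 244.0 MPa.
E·α·ΔT = 200.1 MPa ⇒ ΔT = 200.1 / (194.0×10³ × 16.7×10⁻⁶) = 61.76 K.
T = 27.4 + 61.76 = 89.16 °C.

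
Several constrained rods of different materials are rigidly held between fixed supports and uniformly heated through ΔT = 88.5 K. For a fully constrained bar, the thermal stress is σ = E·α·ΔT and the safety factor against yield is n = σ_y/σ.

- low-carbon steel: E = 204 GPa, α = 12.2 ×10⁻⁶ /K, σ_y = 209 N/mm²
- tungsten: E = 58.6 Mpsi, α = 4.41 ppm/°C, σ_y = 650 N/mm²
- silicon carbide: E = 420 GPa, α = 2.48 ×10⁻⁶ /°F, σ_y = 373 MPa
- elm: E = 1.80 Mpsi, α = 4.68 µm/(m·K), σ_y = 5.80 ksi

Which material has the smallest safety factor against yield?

Per material, after unit conversion:
  low-carbon steel: E = 204.0, α = 12.2, σ_y = 209.0 → σ = 220 MPa, n = 0.949
  tungsten: E = 404.0, α = 4.41, σ_y = 650.0 → σ = 158 MPa, n = 4.12
  silicon carbide: E = 420.0, α = 4.46, σ_y = 373.0 → σ = 166 MPa, n = 2.25
  elm: E = 12.41, α = 4.68, σ_y = 39.99 → σ = 5.14 MPa, n = 7.78
The minimum is low-carbon steel at n = 0.949.

low-carbon steel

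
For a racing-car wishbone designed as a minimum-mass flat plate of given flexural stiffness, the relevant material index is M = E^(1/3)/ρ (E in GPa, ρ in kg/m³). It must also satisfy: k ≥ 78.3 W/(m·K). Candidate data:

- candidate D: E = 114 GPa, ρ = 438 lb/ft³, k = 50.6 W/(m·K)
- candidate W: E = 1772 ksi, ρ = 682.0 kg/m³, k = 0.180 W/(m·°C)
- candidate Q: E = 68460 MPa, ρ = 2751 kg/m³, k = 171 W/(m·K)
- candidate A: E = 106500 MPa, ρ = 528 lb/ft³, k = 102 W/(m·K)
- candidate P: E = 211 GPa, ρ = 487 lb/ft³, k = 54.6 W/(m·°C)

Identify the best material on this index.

Screen on constraints: k ≥ 78.3 W/(m·K). Survivors: candidate Q, candidate A.
Convert each candidate to consistent units, then evaluate M:
  candidate Q: E = 68.46 GPa, ρ = 2751 kg/m³
  candidate A: E = 106.5 GPa, ρ = 8458 kg/m³
  candidate Q: M = 1.49×10⁻³
  candidate A: M = 0.560×10⁻³
The maximum is for candidate Q.

candidate Q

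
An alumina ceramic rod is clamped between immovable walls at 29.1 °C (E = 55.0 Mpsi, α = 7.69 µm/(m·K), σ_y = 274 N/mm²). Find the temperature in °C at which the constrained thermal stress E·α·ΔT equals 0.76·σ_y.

101 °C

E = 55.0 Mpsi = 379.2 GPa.
σ_y = 274 N/mm² = 274.0 MPa.
E·α·ΔT = 208.2 MPa ⇒ ΔT = 208.2 / (379.2×10³ × 7.69×10⁻⁶) = 71.41 K.
T = 29.1 + 71.41 = 100.5 °C.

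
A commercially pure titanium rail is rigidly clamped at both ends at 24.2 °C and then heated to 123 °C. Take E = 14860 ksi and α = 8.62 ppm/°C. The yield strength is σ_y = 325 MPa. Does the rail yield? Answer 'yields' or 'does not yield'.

E = 14860 ksi = 102.5 GPa.
ΔT = 98.80 K. Constrained thermal stress σ = E·α·ΔT = 102.5×10³ MPa × 8.62×10⁻⁶ × 98.80 = 87.3 MPa (compressive).
Compare to σ_y = 325 MPa: σ < σ_y, so it does not yield.

does not yield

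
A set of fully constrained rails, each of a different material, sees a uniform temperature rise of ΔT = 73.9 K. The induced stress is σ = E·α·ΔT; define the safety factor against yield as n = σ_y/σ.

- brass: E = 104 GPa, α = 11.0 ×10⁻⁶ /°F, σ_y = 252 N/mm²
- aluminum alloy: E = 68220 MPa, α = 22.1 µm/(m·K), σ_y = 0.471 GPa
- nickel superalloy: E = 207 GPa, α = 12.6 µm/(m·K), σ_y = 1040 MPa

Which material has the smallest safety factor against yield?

brass

In consistent units (E in GPa, α in ×10⁻⁶/K, σ_y in MPa):
  brass: E = 104.0, α = 19.8, σ_y = 252.0 → σ = 152 MPa, n = 1.66
  aluminum alloy: E = 68.22, α = 22.1, σ_y = 471.0 → σ = 111 MPa, n = 4.23
  nickel superalloy: E = 207.0, α = 12.6, σ_y = 1040 → σ = 193 MPa, n = 5.40
Smallest n: brass with n = 1.66.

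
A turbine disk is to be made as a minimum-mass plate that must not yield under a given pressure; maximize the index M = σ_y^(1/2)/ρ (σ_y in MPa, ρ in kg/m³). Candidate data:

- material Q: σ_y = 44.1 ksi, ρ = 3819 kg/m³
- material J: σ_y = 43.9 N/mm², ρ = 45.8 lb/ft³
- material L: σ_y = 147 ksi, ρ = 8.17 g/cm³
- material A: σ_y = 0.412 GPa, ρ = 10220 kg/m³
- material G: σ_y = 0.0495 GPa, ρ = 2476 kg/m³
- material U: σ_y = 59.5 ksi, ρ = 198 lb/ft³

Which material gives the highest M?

material J

In SI units:
  material Q: σ_y = 304.1 MPa, ρ = 3819 kg/m³
  material J: σ_y = 43.90 MPa, ρ = 733.6 kg/m³
  material L: σ_y = 1014 MPa, ρ = 8170 kg/m³
  material A: σ_y = 412.0 MPa, ρ = 10220 kg/m³
  material G: σ_y = 49.50 MPa, ρ = 2476 kg/m³
  material U: σ_y = 410.2 MPa, ρ = 3172 kg/m³
  material J: M = 9.03×10⁻³
  material U: M = 6.39×10⁻³
  material Q: M = 4.57×10⁻³
  material L: M = 3.90×10⁻³
  material G: M = 2.84×10⁻³
  material A: M = 1.99×10⁻³
Material J ranks first.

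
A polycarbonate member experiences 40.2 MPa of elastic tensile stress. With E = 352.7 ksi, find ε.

E = 352.7 ksi = 2.432 GPa = 2432 MPa.
ε = σ/E = 40.2 / 2432 = 0.0165.

0.0165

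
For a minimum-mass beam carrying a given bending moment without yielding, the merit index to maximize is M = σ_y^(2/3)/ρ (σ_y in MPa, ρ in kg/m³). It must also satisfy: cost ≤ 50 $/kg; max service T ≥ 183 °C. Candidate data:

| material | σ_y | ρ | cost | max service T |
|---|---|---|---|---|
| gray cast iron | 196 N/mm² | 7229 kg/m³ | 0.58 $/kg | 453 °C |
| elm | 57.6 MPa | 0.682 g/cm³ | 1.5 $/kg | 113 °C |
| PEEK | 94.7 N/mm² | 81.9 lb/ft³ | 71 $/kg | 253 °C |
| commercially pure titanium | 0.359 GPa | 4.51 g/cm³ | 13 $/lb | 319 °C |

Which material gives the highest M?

Screen on constraints: cost ≤ 50 $/kg; max service T ≥ 183 °C. Survivors: gray cast iron, commercially pure titanium.
Normalizing units and computing the index:
  gray cast iron: σ_y = 196.0 MPa, ρ = 7229 kg/m³
  commercially pure titanium: σ_y = 359.0 MPa, ρ = 4510 kg/m³
  commercially pure titanium: M = 11.2×10⁻³
  gray cast iron: M = 4.67×10⁻³
The maximum is for commercially pure titanium.

commercially pure titanium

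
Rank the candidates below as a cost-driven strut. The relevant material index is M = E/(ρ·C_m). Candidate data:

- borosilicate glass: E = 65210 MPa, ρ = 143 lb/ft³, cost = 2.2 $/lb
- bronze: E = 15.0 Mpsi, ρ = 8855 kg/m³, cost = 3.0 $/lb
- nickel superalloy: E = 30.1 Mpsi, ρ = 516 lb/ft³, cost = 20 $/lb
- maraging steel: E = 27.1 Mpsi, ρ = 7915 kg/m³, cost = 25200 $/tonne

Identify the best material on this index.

borosilicate glass

In SI units:
  borosilicate glass: E = 65.21 GPa, ρ = 2291 kg/m³, cost = 4.850 $/kg
  bronze: E = 103.4 GPa, ρ = 8855 kg/m³, cost = 6.614 $/kg
  nickel superalloy: E = 207.5 GPa, ρ = 8266 kg/m³, cost = 44.09 $/kg
  maraging steel: E = 186.8 GPa, ρ = 7915 kg/m³, cost = 25.20 $/kg
  borosilicate glass: M = 5.87 MN·m per $
  bronze: M = 1.77 MN·m per $
  maraging steel: M = 0.937 MN·m per $
  nickel superalloy: M = 0.569 MN·m per $
Highest index: borosilicate glass.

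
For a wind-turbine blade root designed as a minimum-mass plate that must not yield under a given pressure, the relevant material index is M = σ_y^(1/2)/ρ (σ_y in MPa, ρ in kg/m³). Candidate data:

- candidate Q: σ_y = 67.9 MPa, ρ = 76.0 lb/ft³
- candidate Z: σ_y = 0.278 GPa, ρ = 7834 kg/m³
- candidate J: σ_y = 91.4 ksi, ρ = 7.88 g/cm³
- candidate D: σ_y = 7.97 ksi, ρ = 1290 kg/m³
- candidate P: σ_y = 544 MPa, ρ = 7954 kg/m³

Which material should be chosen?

candidate Q

Putting every candidate on a common basis:
  candidate Q: σ_y = 67.90 MPa, ρ = 1217 kg/m³
  candidate Z: σ_y = 278.0 MPa, ρ = 7834 kg/m³
  candidate J: σ_y = 630.2 MPa, ρ = 7880 kg/m³
  candidate D: σ_y = 54.95 MPa, ρ = 1290 kg/m³
  candidate P: σ_y = 544.0 MPa, ρ = 7954 kg/m³
  candidate Q: M = 6.77×10⁻³
  candidate D: M = 5.75×10⁻³
  candidate J: M = 3.19×10⁻³
  candidate P: M = 2.93×10⁻³
  candidate Z: M = 2.13×10⁻³
The maximum is for candidate Q.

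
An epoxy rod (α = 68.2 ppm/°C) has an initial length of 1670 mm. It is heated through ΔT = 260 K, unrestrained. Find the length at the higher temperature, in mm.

ΔL = α·L₀·ΔT = 68.2×10⁻⁶ × 1670 mm × 260.0 K = 29.6 mm.
L = L₀ + ΔL = 1670 + 29.6 = 1699.6 mm.

1699.6 mm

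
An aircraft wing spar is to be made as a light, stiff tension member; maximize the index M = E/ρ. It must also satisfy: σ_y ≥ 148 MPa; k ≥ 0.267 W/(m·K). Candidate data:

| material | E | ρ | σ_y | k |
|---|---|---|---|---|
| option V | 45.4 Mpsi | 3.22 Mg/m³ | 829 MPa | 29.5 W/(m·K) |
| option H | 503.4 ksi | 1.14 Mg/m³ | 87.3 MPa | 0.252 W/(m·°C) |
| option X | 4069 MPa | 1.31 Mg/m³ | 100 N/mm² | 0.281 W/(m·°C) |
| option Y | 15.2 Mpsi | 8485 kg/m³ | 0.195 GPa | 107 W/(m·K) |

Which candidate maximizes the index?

option V

Screen on constraints: σ_y ≥ 148 MPa; k ≥ 0.267 W/(m·K). Survivors: option V, option Y.
After converting to SI:
  option V: E = 313.0 GPa, ρ = 3220 kg/m³
  option Y: E = 104.8 GPa, ρ = 8485 kg/m³
  option V: M = 97.2 MN·m/kg
  option Y: M = 12.4 MN·m/kg
Highest index: option V.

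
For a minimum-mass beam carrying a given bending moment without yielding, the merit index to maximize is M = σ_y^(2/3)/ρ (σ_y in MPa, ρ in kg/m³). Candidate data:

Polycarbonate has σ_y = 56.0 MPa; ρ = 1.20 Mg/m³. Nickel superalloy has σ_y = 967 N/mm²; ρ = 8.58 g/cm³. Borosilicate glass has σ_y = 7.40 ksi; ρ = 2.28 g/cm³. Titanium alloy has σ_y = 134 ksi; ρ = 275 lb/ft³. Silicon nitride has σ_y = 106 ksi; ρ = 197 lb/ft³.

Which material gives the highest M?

In SI units:
  polycarbonate: σ_y = 56.00 MPa, ρ = 1200 kg/m³
  nickel superalloy: σ_y = 967.0 MPa, ρ = 8580 kg/m³
  borosilicate glass: σ_y = 51.02 MPa, ρ = 2280 kg/m³
  titanium alloy: σ_y = 923.9 MPa, ρ = 4405 kg/m³
  silicon nitride: σ_y = 730.8 MPa, ρ = 3156 kg/m³
  silicon nitride: M = 25.7×10⁻³
  titanium alloy: M = 21.5×10⁻³
  polycarbonate: M = 12.2×10⁻³
  nickel superalloy: M = 11.4×10⁻³
  borosilicate glass: M = 6.03×10⁻³
The maximum is for silicon nitride.

silicon nitride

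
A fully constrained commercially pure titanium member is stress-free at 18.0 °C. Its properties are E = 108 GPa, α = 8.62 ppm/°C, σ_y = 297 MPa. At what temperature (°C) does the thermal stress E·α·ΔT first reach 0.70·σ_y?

241 °C

E·α·ΔT = 207.9 MPa ⇒ ΔT = 207.9 / (108.0×10³ × 8.62×10⁻⁶) = 223.3 K.
T = 18.0 + 223.3 = 241.3 °C.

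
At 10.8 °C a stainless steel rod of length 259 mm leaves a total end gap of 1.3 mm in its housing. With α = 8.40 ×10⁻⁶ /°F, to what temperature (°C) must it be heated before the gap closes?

343 °C

α = 8.40×10⁻⁶/°F × 9/5 = 15.1×10⁻⁶/K.
α·L₀·ΔT = 1.3 mm ⇒ ΔT = 1.3 / (15.1×10⁻⁶ × 259.0) = 332.0 K.
T = 10.8 + 332.0 = 342.8 °C.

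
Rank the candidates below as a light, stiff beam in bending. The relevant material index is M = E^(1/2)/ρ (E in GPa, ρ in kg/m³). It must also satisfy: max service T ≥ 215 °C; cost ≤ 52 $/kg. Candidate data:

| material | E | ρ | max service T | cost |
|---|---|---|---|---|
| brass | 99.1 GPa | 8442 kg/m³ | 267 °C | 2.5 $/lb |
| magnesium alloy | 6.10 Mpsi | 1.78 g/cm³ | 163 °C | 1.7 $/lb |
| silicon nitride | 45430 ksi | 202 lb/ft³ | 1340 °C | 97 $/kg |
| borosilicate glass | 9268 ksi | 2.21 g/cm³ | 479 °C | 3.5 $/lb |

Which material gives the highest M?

borosilicate glass

Screen on constraints: max service T ≥ 215 °C; cost ≤ 52 $/kg. Survivors: brass, borosilicate glass.
In SI units:
  brass: E = 99.10 GPa, ρ = 8442 kg/m³
  borosilicate glass: E = 63.90 GPa, ρ = 2210 kg/m³
  borosilicate glass: M = 3.62×10⁻³
  brass: M = 1.18×10⁻³
Borosilicate glass has the largest M.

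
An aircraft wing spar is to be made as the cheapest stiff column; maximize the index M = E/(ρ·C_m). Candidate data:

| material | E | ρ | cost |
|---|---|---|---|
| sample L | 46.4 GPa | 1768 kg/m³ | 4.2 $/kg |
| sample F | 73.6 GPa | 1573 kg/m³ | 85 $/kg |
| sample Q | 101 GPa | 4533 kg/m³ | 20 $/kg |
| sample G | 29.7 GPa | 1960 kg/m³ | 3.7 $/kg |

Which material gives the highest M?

Computing M directly (units already consistent):
  sample L: M = 6.25 MN·m per $
  sample G: M = 4.10 MN·m per $
  sample Q: M = 1.11 MN·m per $
  sample F: M = 0.550 MN·m per $
Sample L has the largest M.

sample L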